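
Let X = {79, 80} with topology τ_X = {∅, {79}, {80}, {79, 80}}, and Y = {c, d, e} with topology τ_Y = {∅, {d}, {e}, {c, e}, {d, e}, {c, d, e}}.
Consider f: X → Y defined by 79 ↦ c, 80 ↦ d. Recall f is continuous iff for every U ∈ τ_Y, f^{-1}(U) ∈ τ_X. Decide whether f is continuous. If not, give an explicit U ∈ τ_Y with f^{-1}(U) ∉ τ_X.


f IS continuous.

Compute f^{-1}(U) for each U ∈ τ_Y:
  U = ∅: f^{-1}(U) = ∅ ∈ τ_X ✓.
  U = {d}: f^{-1}(U) = {80} ∈ τ_X ✓.
  U = {e}: f^{-1}(U) = ∅ ∈ τ_X ✓.
  U = {c, e}: f^{-1}(U) = {79} ∈ τ_X ✓.
  U = {d, e}: f^{-1}(U) = {80} ∈ τ_X ✓.
  U = {c, d, e}: f^{-1}(U) = {79, 80} ∈ τ_X ✓.
Every preimage lies in τ_X, so f IS continuous.


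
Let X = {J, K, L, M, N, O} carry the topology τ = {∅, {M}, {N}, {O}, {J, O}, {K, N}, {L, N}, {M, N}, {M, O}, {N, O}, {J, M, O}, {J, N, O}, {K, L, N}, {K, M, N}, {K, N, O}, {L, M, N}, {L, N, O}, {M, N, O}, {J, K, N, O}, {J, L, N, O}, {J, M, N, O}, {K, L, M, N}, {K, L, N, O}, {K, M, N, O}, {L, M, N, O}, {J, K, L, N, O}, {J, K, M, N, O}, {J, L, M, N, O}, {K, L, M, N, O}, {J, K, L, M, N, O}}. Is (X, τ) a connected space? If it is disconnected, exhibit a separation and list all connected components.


(X, τ) is disconnected; components = [{M}, {J, O}, {K, L, N}].

Find clopen sets (U ∈ τ with X ∖ U ∈ τ):
  U = ∅, X ∖ U = {J, K, L, M, N, O} — both open, so U is clopen.
  U = {M}, X ∖ U = {J, K, L, N, O} — both open, so U is clopen.
  U = {J, O}, X ∖ U = {K, L, M, N} — both open, so U is clopen.
  U = {J, M, O}, X ∖ U = {K, L, N} — both open, so U is clopen.
  U = {K, L, N}, X ∖ U = {J, M, O} — both open, so U is clopen.
  U = {K, L, M, N}, X ∖ U = {J, O} — both open, so U is clopen.
  U = {J, K, L, N, O}, X ∖ U = {M} — both open, so U is clopen.
  U = {J, K, L, M, N, O}, X ∖ U = ∅ — both open, so U is clopen.
Nontrivial clopen(s) exist: e.g. {M}. So (X, τ) is disconnected.
Compute connected components by grouping points that agree on all clopens:
  component: {M}
  component: {J, O}
  component: {K, L, N}


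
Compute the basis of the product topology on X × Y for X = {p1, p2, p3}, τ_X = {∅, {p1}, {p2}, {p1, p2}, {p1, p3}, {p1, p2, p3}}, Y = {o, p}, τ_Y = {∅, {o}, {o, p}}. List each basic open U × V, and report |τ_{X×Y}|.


Basis B = {∅ × ∅, {p1} × {o}, {p2} × {o}, {p1} × {o, p}, {p1, p2} × {o}, {p1, p3} × {o}, {p2} × {o, p}, {p1, p2, p3} × {o}, {p1, p2} × {o, p}, {p1, p3} × {o, p}, {p1, p2, p3} × {o, p}}; |τ_{X×Y}| = 18.

Enumerate products U × V with U ∈ τ_X, V ∈ τ_Y (deduplicated):
  ∅ × ∅ = {} (∅)
  {p1} × {o} = {(p1,o)}
  {p2} × {o} = {(p2,o)}
  {p1} × {o, p} = {(p1,o), (p1,p)}
  {p1, p2} × {o} = {(p1,o), (p2,o)}
  {p1, p3} × {o} = {(p1,o), (p3,o)}
  {p2} × {o, p} = {(p2,o), (p2,p)}
  {p1, p2, p3} × {o} = {(p1,o), (p2,o), (p3,o)}
  {p1, p2} × {o, p} = {(p1,o), (p1,p), (p2,o), (p2,p)}
  {p1, p3} × {o, p} = {(p1,o), (p1,p), (p3,o), (p3,p)}
  {p1, p2, p3} × {o, p} = {(p1,o), (p1,p), (p2,o), (p2,p), (p3,o), (p3,p)}
These 11 distinct sets form the basis B.
Close under arbitrary unions to get τ_{X×Y}; counting gives |τ_{X×Y}| = 18.


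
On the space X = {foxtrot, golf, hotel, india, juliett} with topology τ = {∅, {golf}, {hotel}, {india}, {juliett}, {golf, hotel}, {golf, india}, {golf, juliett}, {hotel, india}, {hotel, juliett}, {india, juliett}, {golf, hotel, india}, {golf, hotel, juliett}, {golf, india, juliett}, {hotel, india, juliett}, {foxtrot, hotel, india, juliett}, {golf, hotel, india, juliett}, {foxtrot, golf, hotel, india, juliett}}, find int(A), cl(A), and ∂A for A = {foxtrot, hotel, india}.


int(A) = {hotel, india}, cl(A) = {foxtrot, hotel, india}, ∂A = {foxtrot}.

Closed sets in (X, τ) are complements of opens:
  closed(X, τ) = {∅, {foxtrot}, {golf}, {foxtrot, golf}, {foxtrot, hotel}, {foxtrot, india}, {foxtrot, juliett}, {foxtrot, golf, hotel}, {foxtrot, golf, india}, {foxtrot, golf, juliett}, {foxtrot, hotel, india}, {foxtrot, hotel, juliett}, {foxtrot, india, juliett}, {foxtrot, golf, hotel, india}, {foxtrot, golf, hotel, juliett}, {foxtrot, golf, india, juliett}, {foxtrot, hotel, india, juliett}, {foxtrot, golf, hotel, india, juliett}}.
int(A) = ⋃ {U ∈ τ : U ⊆ A}. Opens contained in A: ∅, {hotel}, {india}, {hotel, india}.
Taking the union of these: int(A) = {hotel, india}.
cl(A) = ⋂ {C closed : A ⊆ C}. Closed sets containing A: {foxtrot, hotel, india}, {foxtrot, golf, hotel, india}, {foxtrot, hotel, india, juliett}, {foxtrot, golf, hotel, india, juliett}.
Intersecting these: cl(A) = {foxtrot, hotel, india}.
∂A = cl(A) ∖ int(A) = {foxtrot, hotel, india} ∖ {hotel, india} = {foxtrot}.


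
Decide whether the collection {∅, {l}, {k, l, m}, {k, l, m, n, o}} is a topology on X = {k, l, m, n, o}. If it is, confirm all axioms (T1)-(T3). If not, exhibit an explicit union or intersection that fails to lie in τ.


τ IS a topology on X.

Axiom (T1): ∅ ∈ τ? Yes; X ∈ τ? Yes.
Axiom (T2/T3): check pairwise unions and intersections of members of τ.
All pairwise intersections and unions checked — each lies in τ. Therefore τ satisfies (T1), (T2), (T3): it IS a topology on X.


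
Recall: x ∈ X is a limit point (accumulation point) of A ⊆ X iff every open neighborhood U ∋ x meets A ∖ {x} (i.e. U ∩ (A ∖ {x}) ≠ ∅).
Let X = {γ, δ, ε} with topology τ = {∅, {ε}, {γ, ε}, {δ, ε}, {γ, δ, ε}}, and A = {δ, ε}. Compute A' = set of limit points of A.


A' = {γ, δ}

For each x ∈ X, list the open sets U ∈ τ with x ∈ U, then check whether U ∩ (A ∖ {x}) ≠ ∅ for every such U.
  x = γ: opens ∋ x are {γ, ε}, {γ, δ, ε}; each meets A ∖ {γ}, so x IS a limit point.
  x = δ: opens ∋ x are {δ, ε}, {γ, δ, ε}; each meets A ∖ {δ}, so x IS a limit point.
  x = ε: open {ε} ∋ x has {ε} ∩ (A ∖ {ε}) = ∅, so x is NOT a limit point.
Collecting: A' = {γ, δ}.


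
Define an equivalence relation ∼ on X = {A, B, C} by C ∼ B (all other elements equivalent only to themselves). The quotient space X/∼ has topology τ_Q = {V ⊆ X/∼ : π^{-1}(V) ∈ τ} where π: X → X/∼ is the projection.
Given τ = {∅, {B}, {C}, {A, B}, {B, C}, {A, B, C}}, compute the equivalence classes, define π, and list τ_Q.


X/∼ = {[A], [B=C]}; |τ_Q| = 3.

Equivalence classes: [A], [B=C].
Quotient map π: X → X/∼ sends A ↦ [A], B ↦ [B=C], C ↦ [B=C].
For each subset V ⊆ X/∼, compute π^{-1}(V) ⊆ X and check whether π^{-1}(V) ∈ τ. V is open in τ_Q iff π^{-1}(V) ∈ τ.
  V = {}: π^{-1}(V) = ∅ ∈ τ ✓.
  V = {[A]}: π^{-1}(V) = {A} ∉ τ ✗.
  V = {[B=C]}: π^{-1}(V) = {B, C} ∈ τ ✓.
  V = {[A], [B=C]}: π^{-1}(V) = {A, B, C} ∈ τ ✓.
Open sets in the quotient: τ_Q = {{}, {[B=C]}, {[A], [B=C]}} (3 elements).


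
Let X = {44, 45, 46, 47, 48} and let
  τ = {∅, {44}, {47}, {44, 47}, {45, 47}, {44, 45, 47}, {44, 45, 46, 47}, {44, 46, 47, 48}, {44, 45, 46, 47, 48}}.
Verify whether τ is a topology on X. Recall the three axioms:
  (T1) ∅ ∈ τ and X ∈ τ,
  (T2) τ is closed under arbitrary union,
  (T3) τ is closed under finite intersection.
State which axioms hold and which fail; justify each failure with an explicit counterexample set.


τ is NOT a topology on X.

Axiom (T1): ∅ ∈ τ? Yes; X ∈ τ? Yes.
Axiom (T2/T3): check pairwise unions and intersections of members of τ.
Counterexample for (T3): {44, 45, 46, 47} ∩ {44, 46, 47, 48} = {44, 46, 47} ∉ τ. Therefore τ is NOT a topology.


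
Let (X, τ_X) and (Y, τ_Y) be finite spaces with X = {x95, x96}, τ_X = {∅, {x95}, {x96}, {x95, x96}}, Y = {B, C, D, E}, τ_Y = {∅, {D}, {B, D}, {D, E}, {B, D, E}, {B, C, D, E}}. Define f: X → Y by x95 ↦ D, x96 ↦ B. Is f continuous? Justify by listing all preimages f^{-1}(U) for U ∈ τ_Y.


f IS continuous.

Compute f^{-1}(U) for each U ∈ τ_Y:
  U = ∅: f^{-1}(U) = ∅ ∈ τ_X ✓.
  U = {D}: f^{-1}(U) = {x95} ∈ τ_X ✓.
  U = {B, D}: f^{-1}(U) = {x95, x96} ∈ τ_X ✓.
  U = {D, E}: f^{-1}(U) = {x95} ∈ τ_X ✓.
  U = {B, D, E}: f^{-1}(U) = {x95, x96} ∈ τ_X ✓.
  U = {B, C, D, E}: f^{-1}(U) = {x95, x96} ∈ τ_X ✓.
Every preimage lies in τ_X, so f IS continuous.


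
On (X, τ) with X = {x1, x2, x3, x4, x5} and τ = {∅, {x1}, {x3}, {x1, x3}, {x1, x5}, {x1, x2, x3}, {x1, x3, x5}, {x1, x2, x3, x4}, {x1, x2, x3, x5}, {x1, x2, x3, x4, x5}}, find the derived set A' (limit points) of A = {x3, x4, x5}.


A' = {x2, x4}

For each x ∈ X, list the open sets U ∈ τ with x ∈ U, then check whether U ∩ (A ∖ {x}) ≠ ∅ for every such U.
  x = x1: open {x1} ∋ x has {x1} ∩ (A ∖ {x1}) = ∅, so x is NOT a limit point.
  x = x2: opens ∋ x are {x1, x2, x3}, {x1, x2, x3, x4}, {x1, x2, x3, x5}, {x1, x2, x3, x4, x5}; each meets A ∖ {x2}, so x IS a limit point.
  x = x3: open {x3} ∋ x has {x3} ∩ (A ∖ {x3}) = ∅, so x is NOT a limit point.
  x = x4: opens ∋ x are {x1, x2, x3, x4}, {x1, x2, x3, x4, x5}; each meets A ∖ {x4}, so x IS a limit point.
  x = x5: open {x1, x5} ∋ x has {x1, x5} ∩ (A ∖ {x5}) = ∅, so x is NOT a limit point.
Collecting: A' = {x2, x4}.


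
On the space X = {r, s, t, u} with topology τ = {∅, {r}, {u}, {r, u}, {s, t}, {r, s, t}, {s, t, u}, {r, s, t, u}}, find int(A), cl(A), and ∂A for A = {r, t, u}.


int(A) = {r, u}, cl(A) = {r, s, t, u}, ∂A = {s, t}.

Closed sets in (X, τ) are complements of opens:
  closed(X, τ) = {∅, {r}, {u}, {r, u}, {s, t}, {r, s, t}, {s, t, u}, {r, s, t, u}}.
int(A) = ⋃ {U ∈ τ : U ⊆ A}. Opens contained in A: ∅, {r}, {u}, {r, u}.
Taking the union of these: int(A) = {r, u}.
cl(A) = ⋂ {C closed : A ⊆ C}. Closed sets containing A: {r, s, t, u}.
Intersecting these: cl(A) = {r, s, t, u}.
∂A = cl(A) ∖ int(A) = {r, s, t, u} ∖ {r, u} = {s, t}.


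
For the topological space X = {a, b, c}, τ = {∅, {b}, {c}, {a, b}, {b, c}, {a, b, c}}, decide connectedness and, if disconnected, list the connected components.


(X, τ) is disconnected; components = [{c}, {a, b}].

Find clopen sets (U ∈ τ with X ∖ U ∈ τ):
  U = ∅, X ∖ U = {a, b, c} — both open, so U is clopen.
  U = {c}, X ∖ U = {a, b} — both open, so U is clopen.
  U = {a, b}, X ∖ U = {c} — both open, so U is clopen.
  U = {a, b, c}, X ∖ U = ∅ — both open, so U is clopen.
Nontrivial clopen(s) exist: e.g. {c}. So (X, τ) is disconnected.
Compute connected components by grouping points that agree on all clopens:
  component: {c}
  component: {a, b}


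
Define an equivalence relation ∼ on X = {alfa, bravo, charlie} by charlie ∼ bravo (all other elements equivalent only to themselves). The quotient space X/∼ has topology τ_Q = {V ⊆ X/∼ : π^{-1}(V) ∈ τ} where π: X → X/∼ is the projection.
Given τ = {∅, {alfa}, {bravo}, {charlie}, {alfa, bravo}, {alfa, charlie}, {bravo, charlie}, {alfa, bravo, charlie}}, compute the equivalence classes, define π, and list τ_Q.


X/∼ = {[alfa], [bravo=charlie]}; |τ_Q| = 4.

Equivalence classes: [alfa], [bravo=charlie].
Quotient map π: X → X/∼ sends alfa ↦ [alfa], bravo ↦ [bravo=charlie], charlie ↦ [bravo=charlie].
For each subset V ⊆ X/∼, compute π^{-1}(V) ⊆ X and check whether π^{-1}(V) ∈ τ. V is open in τ_Q iff π^{-1}(V) ∈ τ.
  V = {}: π^{-1}(V) = ∅ ∈ τ ✓.
  V = {[alfa]}: π^{-1}(V) = {alfa} ∈ τ ✓.
  V = {[bravo=charlie]}: π^{-1}(V) = {bravo, charlie} ∈ τ ✓.
  V = {[alfa], [bravo=charlie]}: π^{-1}(V) = {alfa, bravo, charlie} ∈ τ ✓.
Open sets in the quotient: τ_Q = {{}, {[alfa]}, {[bravo=charlie]}, {[alfa], [bravo=charlie]}} (4 elements).


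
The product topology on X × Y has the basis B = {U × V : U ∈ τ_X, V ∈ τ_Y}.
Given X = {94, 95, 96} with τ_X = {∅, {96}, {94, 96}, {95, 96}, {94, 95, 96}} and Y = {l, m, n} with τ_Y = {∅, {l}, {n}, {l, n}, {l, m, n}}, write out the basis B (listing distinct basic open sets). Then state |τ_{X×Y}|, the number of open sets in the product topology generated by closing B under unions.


Basis B = {∅ × ∅, {96} × {l}, {96} × {n}, {94, 96} × {l}, {94, 96} × {n}, {95, 96} × {l}, {95, 96} × {n}, {96} × {l, n}, {94, 95, 96} × {l}, {94, 95, 96} × {n}, {96} × {l, m, n}, {94, 96} × {l, n}, {95, 96} × {l, n}, {94, 96} × {l, m, n}, {94, 95, 96} × {l, n}, {95, 96} × {l, m, n}, {94, 95, 96} × {l, m, n}}; |τ_{X×Y}| = 50.

Enumerate products U × V with U ∈ τ_X, V ∈ τ_Y (deduplicated):
  ∅ × ∅ = {} (∅)
  {96} × {l} = {(96,l)}
  {96} × {n} = {(96,n)}
  {94, 96} × {l} = {(94,l), (96,l)}
  {94, 96} × {n} = {(94,n), (96,n)}
  {95, 96} × {l} = {(95,l), (96,l)}
  {95, 96} × {n} = {(95,n), (96,n)}
  {96} × {l, n} = {(96,l), (96,n)}
  {94, 95, 96} × {l} = {(94,l), (95,l), (96,l)}
  {94, 95, 96} × {n} = {(94,n), (95,n), (96,n)}
  {96} × {l, m, n} = {(96,l), (96,m), (96,n)}
  {94, 96} × {l, n} = {(94,l), (94,n), (96,l), (96,n)}
  {95, 96} × {l, n} = {(95,l), (95,n), (96,l), (96,n)}
  {94, 96} × {l, m, n} = {(94,l), (94,m), (94,n), (96,l), (96,m), (96,n)}
  {94, 95, 96} × {l, n} = {(94,l), (94,n), (95,l), (95,n), (96,l), (96,n)}
  {95, 96} × {l, m, n} = {(95,l), (95,m), (95,n), (96,l), (96,m), (96,n)}
  {94, 95, 96} × {l, m, n} = {(94,l), (94,m), (94,n), (95,l), (95,m), (95,n), (96,l), (96,m), (96,n)}
These 17 distinct sets form the basis B.
Close under arbitrary unions to get τ_{X×Y}; counting gives |τ_{X×Y}| = 50.


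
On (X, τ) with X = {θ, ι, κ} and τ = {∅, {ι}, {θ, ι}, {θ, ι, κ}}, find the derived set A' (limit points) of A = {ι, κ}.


A' = {θ, κ}

For each x ∈ X, list the open sets U ∈ τ with x ∈ U, then check whether U ∩ (A ∖ {x}) ≠ ∅ for every such U.
  x = θ: opens ∋ x are {θ, ι}, {θ, ι, κ}; each meets A ∖ {θ}, so x IS a limit point.
  x = ι: open {ι} ∋ x has {ι} ∩ (A ∖ {ι}) = ∅, so x is NOT a limit point.
  x = κ: opens ∋ x are {θ, ι, κ}; each meets A ∖ {κ}, so x IS a limit point.
Collecting: A' = {θ, κ}.


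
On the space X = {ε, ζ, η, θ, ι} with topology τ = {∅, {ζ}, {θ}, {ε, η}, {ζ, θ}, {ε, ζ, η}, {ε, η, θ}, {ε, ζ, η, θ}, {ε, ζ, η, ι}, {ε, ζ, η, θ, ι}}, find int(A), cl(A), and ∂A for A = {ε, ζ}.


int(A) = {ζ}, cl(A) = {ε, ζ, η, ι}, ∂A = {ε, η, ι}.

Closed sets in (X, τ) are complements of opens:
  closed(X, τ) = {∅, {θ}, {ι}, {ζ, ι}, {θ, ι}, {ε, η, ι}, {ζ, θ, ι}, {ε, ζ, η, ι}, {ε, η, θ, ι}, {ε, ζ, η, θ, ι}}.
int(A) = ⋃ {U ∈ τ : U ⊆ A}. Opens contained in A: ∅, {ζ}.
Taking the union of these: int(A) = {ζ}.
cl(A) = ⋂ {C closed : A ⊆ C}. Closed sets containing A: {ε, ζ, η, ι}, {ε, ζ, η, θ, ι}.
Intersecting these: cl(A) = {ε, ζ, η, ι}.
∂A = cl(A) ∖ int(A) = {ε, ζ, η, ι} ∖ {ζ} = {ε, η, ι}.


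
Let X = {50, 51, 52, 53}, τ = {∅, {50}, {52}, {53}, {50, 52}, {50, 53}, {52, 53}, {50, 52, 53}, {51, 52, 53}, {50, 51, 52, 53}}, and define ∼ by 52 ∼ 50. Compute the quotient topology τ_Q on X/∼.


X/∼ = {[50=52], [51], [53]}; |τ_Q| = 5.

Equivalence classes: [50=52], [51], [53].
Quotient map π: X → X/∼ sends 50 ↦ [50=52], 51 ↦ [51], 52 ↦ [50=52], 53 ↦ [53].
For each subset V ⊆ X/∼, compute π^{-1}(V) ⊆ X and check whether π^{-1}(V) ∈ τ. V is open in τ_Q iff π^{-1}(V) ∈ τ.
  V = {}: π^{-1}(V) = ∅ ∈ τ ✓.
  V = {[50=52]}: π^{-1}(V) = {50, 52} ∈ τ ✓.
  V = {[51]}: π^{-1}(V) = {51} ∉ τ ✗.
  V = {[50=52], [51]}: π^{-1}(V) = {50, 51, 52} ∉ τ ✗.
  V = {[53]}: π^{-1}(V) = {53} ∈ τ ✓.
  V = {[50=52], [53]}: π^{-1}(V) = {50, 52, 53} ∈ τ ✓.
  V = {[51], [53]}: π^{-1}(V) = {51, 53} ∉ τ ✗.
  V = {[50=52], [51], [53]}: π^{-1}(V) = {50, 51, 52, 53} ∈ τ ✓.
Open sets in the quotient: τ_Q = {{}, {[50=52]}, {[53]}, {[50=52], [53]}, {[50=52], [51], [53]}} (5 elements).


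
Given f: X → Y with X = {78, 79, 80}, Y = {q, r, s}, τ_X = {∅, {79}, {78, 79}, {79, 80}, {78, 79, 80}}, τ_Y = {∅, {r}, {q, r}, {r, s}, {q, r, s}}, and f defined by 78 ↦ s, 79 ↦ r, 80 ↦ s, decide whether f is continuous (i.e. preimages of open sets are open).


f IS continuous.

Compute f^{-1}(U) for each U ∈ τ_Y:
  U = ∅: f^{-1}(U) = ∅ ∈ τ_X ✓.
  U = {r}: f^{-1}(U) = {79} ∈ τ_X ✓.
  U = {q, r}: f^{-1}(U) = {79} ∈ τ_X ✓.
  U = {r, s}: f^{-1}(U) = {78, 79, 80} ∈ τ_X ✓.
  U = {q, r, s}: f^{-1}(U) = {78, 79, 80} ∈ τ_X ✓.
Every preimage lies in τ_X, so f IS continuous.


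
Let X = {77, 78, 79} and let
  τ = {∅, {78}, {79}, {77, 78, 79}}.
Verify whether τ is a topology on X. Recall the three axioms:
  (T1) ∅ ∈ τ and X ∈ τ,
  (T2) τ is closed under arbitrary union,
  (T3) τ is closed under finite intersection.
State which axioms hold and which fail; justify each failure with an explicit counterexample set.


τ is NOT a topology on X.

Axiom (T1): ∅ ∈ τ? Yes; X ∈ τ? Yes.
Axiom (T2/T3): check pairwise unions and intersections of members of τ.
Counterexample for (T2): {78} ∪ {79} = {78, 79} ∉ τ. Therefore τ is NOT a topology.


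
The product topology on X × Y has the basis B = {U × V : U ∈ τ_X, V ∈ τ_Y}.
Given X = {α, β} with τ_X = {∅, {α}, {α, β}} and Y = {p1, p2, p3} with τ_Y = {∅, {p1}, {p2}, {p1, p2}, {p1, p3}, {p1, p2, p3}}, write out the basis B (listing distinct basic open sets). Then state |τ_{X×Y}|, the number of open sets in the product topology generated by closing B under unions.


Basis B = {∅ × ∅, {α} × {p1}, {α} × {p2}, {α} × {p1, p2}, {α} × {p1, p3}, {α, β} × {p1}, {α, β} × {p2}, {α} × {p1, p2, p3}, {α, β} × {p1, p2}, {α, β} × {p1, p3}, {α, β} × {p1, p2, p3}}; |τ_{X×Y}| = 18.

Enumerate products U × V with U ∈ τ_X, V ∈ τ_Y (deduplicated):
  ∅ × ∅ = {} (∅)
  {α} × {p1} = {(α,p1)}
  {α} × {p2} = {(α,p2)}
  {α} × {p1, p2} = {(α,p1), (α,p2)}
  {α} × {p1, p3} = {(α,p1), (α,p3)}
  {α, β} × {p1} = {(α,p1), (β,p1)}
  {α, β} × {p2} = {(α,p2), (β,p2)}
  {α} × {p1, p2, p3} = {(α,p1), (α,p2), (α,p3)}
  {α, β} × {p1, p2} = {(α,p1), (α,p2), (β,p1), (β,p2)}
  {α, β} × {p1, p3} = {(α,p1), (α,p3), (β,p1), (β,p3)}
  {α, β} × {p1, p2, p3} = {(α,p1), (α,p2), (α,p3), (β,p1), (β,p2), (β,p3)}
These 11 distinct sets form the basis B.
Close under arbitrary unions to get τ_{X×Y}; counting gives |τ_{X×Y}| = 18.


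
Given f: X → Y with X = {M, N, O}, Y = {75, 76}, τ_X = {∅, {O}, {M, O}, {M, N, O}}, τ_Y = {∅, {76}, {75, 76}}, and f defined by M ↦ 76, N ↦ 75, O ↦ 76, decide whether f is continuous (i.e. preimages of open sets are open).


f IS continuous.

Compute f^{-1}(U) for each U ∈ τ_Y:
  U = ∅: f^{-1}(U) = ∅ ∈ τ_X ✓.
  U = {76}: f^{-1}(U) = {M, O} ∈ τ_X ✓.
  U = {75, 76}: f^{-1}(U) = {M, N, O} ∈ τ_X ✓.
Every preimage lies in τ_X, so f IS continuous.


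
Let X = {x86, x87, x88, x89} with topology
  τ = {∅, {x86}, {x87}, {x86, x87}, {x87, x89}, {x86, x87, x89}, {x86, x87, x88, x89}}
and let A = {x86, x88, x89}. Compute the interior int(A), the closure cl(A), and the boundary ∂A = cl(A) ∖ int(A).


int(A) = {x86}, cl(A) = {x86, x88, x89}, ∂A = {x88, x89}.

Closed sets in (X, τ) are complements of opens:
  closed(X, τ) = {∅, {x88}, {x86, x88}, {x88, x89}, {x86, x88, x89}, {x87, x88, x89}, {x86, x87, x88, x89}}.
int(A) = ⋃ {U ∈ τ : U ⊆ A}. Opens contained in A: ∅, {x86}.
Taking the union of these: int(A) = {x86}.
cl(A) = ⋂ {C closed : A ⊆ C}. Closed sets containing A: {x86, x88, x89}, {x86, x87, x88, x89}.
Intersecting these: cl(A) = {x86, x88, x89}.
∂A = cl(A) ∖ int(A) = {x86, x88, x89} ∖ {x86} = {x88, x89}.


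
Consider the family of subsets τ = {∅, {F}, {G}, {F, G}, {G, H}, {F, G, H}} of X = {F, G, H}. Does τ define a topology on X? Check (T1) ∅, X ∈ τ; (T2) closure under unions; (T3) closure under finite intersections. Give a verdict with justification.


τ IS a topology on X.

Axiom (T1): ∅ ∈ τ? Yes; X ∈ τ? Yes.
Axiom (T2/T3): check pairwise unions and intersections of members of τ.
All pairwise intersections and unions checked — each lies in τ. Therefore τ satisfies (T1), (T2), (T3): it IS a topology on X.


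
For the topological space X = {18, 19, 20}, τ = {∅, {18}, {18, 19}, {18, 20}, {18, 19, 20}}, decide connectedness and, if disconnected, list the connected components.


(X, τ) is connected.

Find clopen sets (U ∈ τ with X ∖ U ∈ τ):
  U = ∅, X ∖ U = {18, 19, 20} — both open, so U is clopen.
  U = {18, 19, 20}, X ∖ U = ∅ — both open, so U is clopen.
Only trivial clopens (∅ and X) exist, so (X, τ) is connected.
Compute connected components by grouping points that agree on all clopens:
  component: {18, 19, 20}


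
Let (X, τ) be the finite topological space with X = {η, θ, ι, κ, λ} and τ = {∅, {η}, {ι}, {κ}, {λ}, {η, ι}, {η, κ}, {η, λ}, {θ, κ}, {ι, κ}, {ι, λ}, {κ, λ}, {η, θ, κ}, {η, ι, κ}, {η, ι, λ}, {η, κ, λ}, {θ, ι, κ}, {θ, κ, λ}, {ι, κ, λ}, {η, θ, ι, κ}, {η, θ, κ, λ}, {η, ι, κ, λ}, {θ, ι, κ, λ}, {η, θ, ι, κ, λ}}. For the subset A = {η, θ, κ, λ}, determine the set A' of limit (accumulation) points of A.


A' = {θ}

For each x ∈ X, list the open sets U ∈ τ with x ∈ U, then check whether U ∩ (A ∖ {x}) ≠ ∅ for every such U.
  x = η: open {η} ∋ x has {η} ∩ (A ∖ {η}) = ∅, so x is NOT a limit point.
  x = θ: opens ∋ x are {θ, κ}, {η, θ, κ}, {θ, ι, κ}, {θ, κ, λ}, {η, θ, ι, κ}, {η, θ, κ, λ}, {θ, ι, κ, λ}, {η, θ, ι, κ, λ}; each meets A ∖ {θ}, so x IS a limit point.
  x = ι: open {ι} ∋ x has {ι} ∩ (A ∖ {ι}) = ∅, so x is NOT a limit point.
  x = κ: open {κ} ∋ x has {κ} ∩ (A ∖ {κ}) = ∅, so x is NOT a limit point.
  x = λ: open {λ} ∋ x has {λ} ∩ (A ∖ {λ}) = ∅, so x is NOT a limit point.
Collecting: A' = {θ}.


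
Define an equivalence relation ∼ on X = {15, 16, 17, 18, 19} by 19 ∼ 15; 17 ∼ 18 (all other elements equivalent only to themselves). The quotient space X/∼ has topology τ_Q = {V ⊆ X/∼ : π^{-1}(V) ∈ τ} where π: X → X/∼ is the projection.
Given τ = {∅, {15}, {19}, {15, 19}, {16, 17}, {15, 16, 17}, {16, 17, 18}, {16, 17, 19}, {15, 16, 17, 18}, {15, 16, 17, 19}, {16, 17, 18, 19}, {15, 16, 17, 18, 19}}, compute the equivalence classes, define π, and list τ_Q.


X/∼ = {[15=19], [16], [17=18]}; |τ_Q| = 4.

Equivalence classes: [15=19], [16], [17=18].
Quotient map π: X → X/∼ sends 15 ↦ [15=19], 16 ↦ [16], 17 ↦ [17=18], 18 ↦ [17=18], 19 ↦ [15=19].
For each subset V ⊆ X/∼, compute π^{-1}(V) ⊆ X and check whether π^{-1}(V) ∈ τ. V is open in τ_Q iff π^{-1}(V) ∈ τ.
  V = {}: π^{-1}(V) = ∅ ∈ τ ✓.
  V = {[15=19]}: π^{-1}(V) = {15, 19} ∈ τ ✓.
  V = {[16]}: π^{-1}(V) = {16} ∉ τ ✗.
  V = {[15=19], [16]}: π^{-1}(V) = {15, 16, 19} ∉ τ ✗.
  V = {[17=18]}: π^{-1}(V) = {17, 18} ∉ τ ✗.
  V = {[15=19], [17=18]}: π^{-1}(V) = {15, 17, 18, 19} ∉ τ ✗.
  V = {[16], [17=18]}: π^{-1}(V) = {16, 17, 18} ∈ τ ✓.
  V = {[15=19], [16], [17=18]}: π^{-1}(V) = {15, 16, 17, 18, 19} ∈ τ ✓.
Open sets in the quotient: τ_Q = {{}, {[15=19]}, {[16], [17=18]}, {[15=19], [16], [17=18]}} (4 elements).


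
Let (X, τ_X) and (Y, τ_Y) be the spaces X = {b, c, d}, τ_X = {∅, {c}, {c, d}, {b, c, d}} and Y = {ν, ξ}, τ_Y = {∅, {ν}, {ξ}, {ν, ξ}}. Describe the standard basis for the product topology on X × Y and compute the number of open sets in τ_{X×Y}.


Basis B = {∅ × ∅, {c} × {ν}, {c} × {ξ}, {c} × {ν, ξ}, {c, d} × {ν}, {c, d} × {ξ}, {b, c, d} × {ν}, {b, c, d} × {ξ}, {c, d} × {ν, ξ}, {b, c, d} × {ν, ξ}}; |τ_{X×Y}| = 16.

Enumerate products U × V with U ∈ τ_X, V ∈ τ_Y (deduplicated):
  ∅ × ∅ = {} (∅)
  {c} × {ν} = {(c,ν)}
  {c} × {ξ} = {(c,ξ)}
  {c} × {ν, ξ} = {(c,ν), (c,ξ)}
  {c, d} × {ν} = {(c,ν), (d,ν)}
  {c, d} × {ξ} = {(c,ξ), (d,ξ)}
  {b, c, d} × {ν} = {(b,ν), (c,ν), (d,ν)}
  {b, c, d} × {ξ} = {(b,ξ), (c,ξ), (d,ξ)}
  {c, d} × {ν, ξ} = {(c,ν), (c,ξ), (d,ν), (d,ξ)}
  {b, c, d} × {ν, ξ} = {(b,ν), (b,ξ), (c,ν), (c,ξ), (d,ν), (d,ξ)}
These 10 distinct sets form the basis B.
Close under arbitrary unions to get τ_{X×Y}; counting gives |τ_{X×Y}| = 16.


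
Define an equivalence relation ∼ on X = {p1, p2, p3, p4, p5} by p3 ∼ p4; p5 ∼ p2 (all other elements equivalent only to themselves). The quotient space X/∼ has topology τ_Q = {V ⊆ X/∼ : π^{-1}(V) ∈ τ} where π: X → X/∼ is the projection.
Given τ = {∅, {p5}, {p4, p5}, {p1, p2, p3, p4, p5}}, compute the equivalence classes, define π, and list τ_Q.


X/∼ = {[p1], [p2=p5], [p3=p4]}; |τ_Q| = 2.

Equivalence classes: [p1], [p2=p5], [p3=p4].
Quotient map π: X → X/∼ sends p1 ↦ [p1], p2 ↦ [p2=p5], p3 ↦ [p3=p4], p4 ↦ [p3=p4], p5 ↦ [p2=p5].
For each subset V ⊆ X/∼, compute π^{-1}(V) ⊆ X and check whether π^{-1}(V) ∈ τ. V is open in τ_Q iff π^{-1}(V) ∈ τ.
  V = {}: π^{-1}(V) = ∅ ∈ τ ✓.
  V = {[p1]}: π^{-1}(V) = {p1} ∉ τ ✗.
  V = {[p2=p5]}: π^{-1}(V) = {p2, p5} ∉ τ ✗.
  V = {[p1], [p2=p5]}: π^{-1}(V) = {p1, p2, p5} ∉ τ ✗.
  V = {[p3=p4]}: π^{-1}(V) = {p3, p4} ∉ τ ✗.
  V = {[p1], [p3=p4]}: π^{-1}(V) = {p1, p3, p4} ∉ τ ✗.
  V = {[p2=p5], [p3=p4]}: π^{-1}(V) = {p2, p3, p4, p5} ∉ τ ✗.
  V = {[p1], [p2=p5], [p3=p4]}: π^{-1}(V) = {p1, p2, p3, p4, p5} ∈ τ ✓.
Open sets in the quotient: τ_Q = {{}, {[p1], [p2=p5], [p3=p4]}} (2 elements).


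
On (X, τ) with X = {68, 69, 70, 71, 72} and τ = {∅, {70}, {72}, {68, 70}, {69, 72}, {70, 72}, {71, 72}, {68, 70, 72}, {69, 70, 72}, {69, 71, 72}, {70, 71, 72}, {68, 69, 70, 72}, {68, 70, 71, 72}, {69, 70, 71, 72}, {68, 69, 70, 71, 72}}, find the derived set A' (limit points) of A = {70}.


A' = {68}

For each x ∈ X, list the open sets U ∈ τ with x ∈ U, then check whether U ∩ (A ∖ {x}) ≠ ∅ for every such U.
  x = 68: opens ∋ x are {68, 70}, {68, 70, 72}, {68, 69, 70, 72}, {68, 70, 71, 72}, {68, 69, 70, 71, 72}; each meets A ∖ {68}, so x IS a limit point.
  x = 69: open {69, 72} ∋ x has {69, 72} ∩ (A ∖ {69}) = ∅, so x is NOT a limit point.
  x = 70: open {70} ∋ x has {70} ∩ (A ∖ {70}) = ∅, so x is NOT a limit point.
  x = 71: open {71, 72} ∋ x has {71, 72} ∩ (A ∖ {71}) = ∅, so x is NOT a limit point.
  x = 72: open {72} ∋ x has {72} ∩ (A ∖ {72}) = ∅, so x is NOT a limit point.
Collecting: A' = {68}.


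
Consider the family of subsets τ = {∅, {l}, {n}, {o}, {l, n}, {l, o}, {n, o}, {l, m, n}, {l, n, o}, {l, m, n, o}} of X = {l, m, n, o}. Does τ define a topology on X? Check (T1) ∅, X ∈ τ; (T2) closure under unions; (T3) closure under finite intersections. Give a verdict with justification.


τ IS a topology on X.

Axiom (T1): ∅ ∈ τ? Yes; X ∈ τ? Yes.
Axiom (T2/T3): check pairwise unions and intersections of members of τ.
All pairwise intersections and unions checked — each lies in τ. Therefore τ satisfies (T1), (T2), (T3): it IS a topology on X.


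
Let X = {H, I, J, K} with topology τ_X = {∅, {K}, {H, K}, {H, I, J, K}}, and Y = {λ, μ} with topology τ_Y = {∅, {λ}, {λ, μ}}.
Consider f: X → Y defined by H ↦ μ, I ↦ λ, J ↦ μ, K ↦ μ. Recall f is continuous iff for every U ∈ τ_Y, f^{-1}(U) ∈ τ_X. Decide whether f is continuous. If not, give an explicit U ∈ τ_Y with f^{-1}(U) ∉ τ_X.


f is NOT continuous.

Compute f^{-1}(U) for each U ∈ τ_Y:
  U = ∅: f^{-1}(U) = ∅ ∈ τ_X ✓.
  U = {λ}: f^{-1}(U) = {I} ∉ τ_X ✗.
  U = {λ, μ}: f^{-1}(U) = {H, I, J, K} ∈ τ_X ✓.
Found U = {λ} with f^{-1}(U) = {I} not in τ_X. Therefore f is NOT continuous.


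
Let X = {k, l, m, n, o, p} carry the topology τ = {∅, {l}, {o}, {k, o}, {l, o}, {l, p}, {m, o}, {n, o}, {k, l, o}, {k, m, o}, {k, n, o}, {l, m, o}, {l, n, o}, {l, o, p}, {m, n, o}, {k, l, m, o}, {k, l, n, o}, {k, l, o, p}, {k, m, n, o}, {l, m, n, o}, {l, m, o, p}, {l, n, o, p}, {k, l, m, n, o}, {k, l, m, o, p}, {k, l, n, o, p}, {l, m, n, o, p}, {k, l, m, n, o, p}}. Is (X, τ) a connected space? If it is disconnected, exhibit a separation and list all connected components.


(X, τ) is disconnected; components = [{l, p}, {k, m, n, o}].

Find clopen sets (U ∈ τ with X ∖ U ∈ τ):
  U = ∅, X ∖ U = {k, l, m, n, o, p} — both open, so U is clopen.
  U = {l, p}, X ∖ U = {k, m, n, o} — both open, so U is clopen.
  U = {k, m, n, o}, X ∖ U = {l, p} — both open, so U is clopen.
  U = {k, l, m, n, o, p}, X ∖ U = ∅ — both open, so U is clopen.
Nontrivial clopen(s) exist: e.g. {k, m, n, o}. So (X, τ) is disconnected.
Compute connected components by grouping points that agree on all clopens:
  component: {l, p}
  component: {k, m, n, o}


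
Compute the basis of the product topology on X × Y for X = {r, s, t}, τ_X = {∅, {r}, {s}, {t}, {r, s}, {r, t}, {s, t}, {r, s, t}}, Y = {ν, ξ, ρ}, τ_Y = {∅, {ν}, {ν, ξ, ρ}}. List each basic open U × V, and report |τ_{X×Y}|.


Basis B = {∅ × ∅, {r} × {ν}, {s} × {ν}, {t} × {ν}, {r, s} × {ν}, {r, t} × {ν}, {s, t} × {ν}, {r} × {ν, ξ, ρ}, {r, s, t} × {ν}, {s} × {ν, ξ, ρ}, {t} × {ν, ξ, ρ}, {r, s} × {ν, ξ, ρ}, {r, t} × {ν, ξ, ρ}, {s, t} × {ν, ξ, ρ}, {r, s, t} × {ν, ξ, ρ}}; |τ_{X×Y}| = 27.

Enumerate products U × V with U ∈ τ_X, V ∈ τ_Y (deduplicated):
  ∅ × ∅ = {} (∅)
  {r} × {ν} = {(r,ν)}
  {s} × {ν} = {(s,ν)}
  {t} × {ν} = {(t,ν)}
  {r, s} × {ν} = {(r,ν), (s,ν)}
  {r, t} × {ν} = {(r,ν), (t,ν)}
  {s, t} × {ν} = {(s,ν), (t,ν)}
  {r} × {ν, ξ, ρ} = {(r,ν), (r,ξ), (r,ρ)}
  {r, s, t} × {ν} = {(r,ν), (s,ν), (t,ν)}
  {s} × {ν, ξ, ρ} = {(s,ν), (s,ξ), (s,ρ)}
  {t} × {ν, ξ, ρ} = {(t,ν), (t,ξ), (t,ρ)}
  {r, s} × {ν, ξ, ρ} = {(r,ν), (r,ξ), (r,ρ), (s,ν), (s,ξ), (s,ρ)}
  {r, t} × {ν, ξ, ρ} = {(r,ν), (r,ξ), (r,ρ), (t,ν), (t,ξ), (t,ρ)}
  {s, t} × {ν, ξ, ρ} = {(s,ν), (s,ξ), (s,ρ), (t,ν), (t,ξ), (t,ρ)}
  {r, s, t} × {ν, ξ, ρ} = {(r,ν), (r,ξ), (r,ρ), (s,ν), (s,ξ), (s,ρ), (t,ν), (t,ξ), (t,ρ)}
These 15 distinct sets form the basis B.
Close under arbitrary unions to get τ_{X×Y}; counting gives |τ_{X×Y}| = 27.


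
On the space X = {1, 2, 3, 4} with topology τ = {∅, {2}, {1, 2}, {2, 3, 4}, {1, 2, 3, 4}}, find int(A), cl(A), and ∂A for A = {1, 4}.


int(A) = ∅, cl(A) = {1, 3, 4}, ∂A = {1, 3, 4}.

Closed sets in (X, τ) are complements of opens:
  closed(X, τ) = {∅, {1}, {3, 4}, {1, 3, 4}, {1, 2, 3, 4}}.
int(A) = ⋃ {U ∈ τ : U ⊆ A}. Opens contained in A: ∅.
Taking the union of these: int(A) = ∅.
cl(A) = ⋂ {C closed : A ⊆ C}. Closed sets containing A: {1, 3, 4}, {1, 2, 3, 4}.
Intersecting these: cl(A) = {1, 3, 4}.
∂A = cl(A) ∖ int(A) = {1, 3, 4} ∖ ∅ = {1, 3, 4}.


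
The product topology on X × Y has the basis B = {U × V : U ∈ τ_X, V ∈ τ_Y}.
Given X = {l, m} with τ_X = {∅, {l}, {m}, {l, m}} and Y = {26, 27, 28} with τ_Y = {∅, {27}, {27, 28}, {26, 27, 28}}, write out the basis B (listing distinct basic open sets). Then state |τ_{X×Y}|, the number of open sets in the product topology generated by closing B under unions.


Basis B = {∅ × ∅, {l} × {27}, {m} × {27}, {l} × {27, 28}, {l, m} × {27}, {m} × {27, 28}, {l} × {26, 27, 28}, {m} × {26, 27, 28}, {l, m} × {27, 28}, {l, m} × {26, 27, 28}}; |τ_{X×Y}| = 16.

Enumerate products U × V with U ∈ τ_X, V ∈ τ_Y (deduplicated):
  ∅ × ∅ = {} (∅)
  {l} × {27} = {(l,27)}
  {m} × {27} = {(m,27)}
  {l} × {27, 28} = {(l,27), (l,28)}
  {l, m} × {27} = {(l,27), (m,27)}
  {m} × {27, 28} = {(m,27), (m,28)}
  {l} × {26, 27, 28} = {(l,26), (l,27), (l,28)}
  {m} × {26, 27, 28} = {(m,26), (m,27), (m,28)}
  {l, m} × {27, 28} = {(l,27), (l,28), (m,27), (m,28)}
  {l, m} × {26, 27, 28} = {(l,26), (l,27), (l,28), (m,26), (m,27), (m,28)}
These 10 distinct sets form the basis B.
Close under arbitrary unions to get τ_{X×Y}; counting gives |τ_{X×Y}| = 16.


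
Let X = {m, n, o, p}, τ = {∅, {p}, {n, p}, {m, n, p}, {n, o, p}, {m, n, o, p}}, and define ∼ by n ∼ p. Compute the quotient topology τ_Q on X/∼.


X/∼ = {[m], [n=p], [o]}; |τ_Q| = 5.

Equivalence classes: [m], [n=p], [o].
Quotient map π: X → X/∼ sends m ↦ [m], n ↦ [n=p], o ↦ [o], p ↦ [n=p].
For each subset V ⊆ X/∼, compute π^{-1}(V) ⊆ X and check whether π^{-1}(V) ∈ τ. V is open in τ_Q iff π^{-1}(V) ∈ τ.
  V = {}: π^{-1}(V) = ∅ ∈ τ ✓.
  V = {[m]}: π^{-1}(V) = {m} ∉ τ ✗.
  V = {[n=p]}: π^{-1}(V) = {n, p} ∈ τ ✓.
  V = {[m], [n=p]}: π^{-1}(V) = {m, n, p} ∈ τ ✓.
  V = {[o]}: π^{-1}(V) = {o} ∉ τ ✗.
  V = {[m], [o]}: π^{-1}(V) = {m, o} ∉ τ ✗.
  V = {[n=p], [o]}: π^{-1}(V) = {n, o, p} ∈ τ ✓.
  V = {[m], [n=p], [o]}: π^{-1}(V) = {m, n, o, p} ∈ τ ✓.
Open sets in the quotient: τ_Q = {{}, {[n=p]}, {[m], [n=p]}, {[n=p], [o]}, {[m], [n=p], [o]}} (5 elements).


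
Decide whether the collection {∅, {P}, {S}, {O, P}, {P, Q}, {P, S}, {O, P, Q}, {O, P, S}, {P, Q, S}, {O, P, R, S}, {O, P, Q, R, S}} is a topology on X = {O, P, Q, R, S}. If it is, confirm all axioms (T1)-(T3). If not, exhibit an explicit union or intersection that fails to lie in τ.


τ is NOT a topology on X.

Axiom (T1): ∅ ∈ τ? Yes; X ∈ τ? Yes.
Axiom (T2/T3): check pairwise unions and intersections of members of τ.
Counterexample for (T2): {S} ∪ {O, P, Q} = {O, P, Q, S} ∉ τ. Therefore τ is NOT a topology.


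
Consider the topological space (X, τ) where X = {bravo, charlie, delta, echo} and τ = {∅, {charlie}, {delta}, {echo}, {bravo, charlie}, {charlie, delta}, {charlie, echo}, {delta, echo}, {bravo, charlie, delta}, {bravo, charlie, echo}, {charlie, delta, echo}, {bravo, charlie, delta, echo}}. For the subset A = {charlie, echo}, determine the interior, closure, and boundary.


int(A) = {charlie, echo}, cl(A) = {bravo, charlie, echo}, ∂A = {bravo}.

Closed sets in (X, τ) are complements of opens:
  closed(X, τ) = {∅, {bravo}, {delta}, {echo}, {bravo, charlie}, {bravo, delta}, {bravo, echo}, {delta, echo}, {bravo, charlie, delta}, {bravo, charlie, echo}, {bravo, delta, echo}, {bravo, charlie, delta, echo}}.
int(A) = ⋃ {U ∈ τ : U ⊆ A}. Opens contained in A: ∅, {charlie}, {echo}, {charlie, echo}.
Taking the union of these: int(A) = {charlie, echo}.
cl(A) = ⋂ {C closed : A ⊆ C}. Closed sets containing A: {bravo, charlie, echo}, {bravo, charlie, delta, echo}.
Intersecting these: cl(A) = {bravo, charlie, echo}.
∂A = cl(A) ∖ int(A) = {bravo, charlie, echo} ∖ {charlie, echo} = {bravo}.


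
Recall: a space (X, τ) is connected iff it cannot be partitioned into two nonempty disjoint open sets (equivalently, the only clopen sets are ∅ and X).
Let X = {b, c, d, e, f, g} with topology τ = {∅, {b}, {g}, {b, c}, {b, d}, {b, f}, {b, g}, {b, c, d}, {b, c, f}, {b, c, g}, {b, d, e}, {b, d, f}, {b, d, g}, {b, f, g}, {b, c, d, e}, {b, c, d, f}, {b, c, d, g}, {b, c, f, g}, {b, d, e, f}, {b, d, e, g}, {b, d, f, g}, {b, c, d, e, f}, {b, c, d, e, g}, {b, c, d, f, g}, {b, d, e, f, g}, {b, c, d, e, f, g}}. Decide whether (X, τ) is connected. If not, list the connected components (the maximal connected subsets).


(X, τ) is disconnected; components = [{g}, {b, c, d, e, f}].

Find clopen sets (U ∈ τ with X ∖ U ∈ τ):
  U = ∅, X ∖ U = {b, c, d, e, f, g} — both open, so U is clopen.
  U = {g}, X ∖ U = {b, c, d, e, f} — both open, so U is clopen.
  U = {b, c, d, e, f}, X ∖ U = {g} — both open, so U is clopen.
  U = {b, c, d, e, f, g}, X ∖ U = ∅ — both open, so U is clopen.
Nontrivial clopen(s) exist: e.g. {b, c, d, e, f}. So (X, τ) is disconnected.
Compute connected components by grouping points that agree on all clopens:
  component: {g}
  component: {b, c, d, e, f}


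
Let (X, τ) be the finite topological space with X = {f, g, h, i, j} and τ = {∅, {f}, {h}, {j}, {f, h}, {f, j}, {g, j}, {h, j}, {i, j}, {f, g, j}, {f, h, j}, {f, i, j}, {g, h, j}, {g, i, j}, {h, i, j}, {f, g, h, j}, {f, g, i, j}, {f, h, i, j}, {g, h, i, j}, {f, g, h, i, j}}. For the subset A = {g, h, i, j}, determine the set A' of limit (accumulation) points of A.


A' = {g, i}

For each x ∈ X, list the open sets U ∈ τ with x ∈ U, then check whether U ∩ (A ∖ {x}) ≠ ∅ for every such U.
  x = f: open {f} ∋ x has {f} ∩ (A ∖ {f}) = ∅, so x is NOT a limit point.
  x = g: opens ∋ x are {g, j}, {f, g, j}, {g, h, j}, {g, i, j}, {f, g, h, j}, {f, g, i, j}, {g, h, i, j}, {f, g, h, i, j}; each meets A ∖ {g}, so x IS a limit point.
  x = h: open {h} ∋ x has {h} ∩ (A ∖ {h}) = ∅, so x is NOT a limit point.
  x = i: opens ∋ x are {i, j}, {f, i, j}, {g, i, j}, {h, i, j}, {f, g, i, j}, {f, h, i, j}, {g, h, i, j}, {f, g, h, i, j}; each meets A ∖ {i}, so x IS a limit point.
  x = j: open {j} ∋ x has {j} ∩ (A ∖ {j}) = ∅, so x is NOT a limit point.
Collecting: A' = {g, i}.


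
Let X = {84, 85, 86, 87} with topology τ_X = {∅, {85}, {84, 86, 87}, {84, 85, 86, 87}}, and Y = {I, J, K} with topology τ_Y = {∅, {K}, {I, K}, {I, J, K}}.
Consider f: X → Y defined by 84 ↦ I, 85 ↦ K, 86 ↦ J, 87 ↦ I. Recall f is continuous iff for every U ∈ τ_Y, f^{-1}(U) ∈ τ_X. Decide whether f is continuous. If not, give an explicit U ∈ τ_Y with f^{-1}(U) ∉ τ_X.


f is NOT continuous.

Compute f^{-1}(U) for each U ∈ τ_Y:
  U = ∅: f^{-1}(U) = ∅ ∈ τ_X ✓.
  U = {K}: f^{-1}(U) = {85} ∈ τ_X ✓.
  U = {I, K}: f^{-1}(U) = {84, 85, 87} ∉ τ_X ✗.
  U = {I, J, K}: f^{-1}(U) = {84, 85, 86, 87} ∈ τ_X ✓.
Found U = {I, K} with f^{-1}(U) = {84, 85, 87} not in τ_X. Therefore f is NOT continuous.


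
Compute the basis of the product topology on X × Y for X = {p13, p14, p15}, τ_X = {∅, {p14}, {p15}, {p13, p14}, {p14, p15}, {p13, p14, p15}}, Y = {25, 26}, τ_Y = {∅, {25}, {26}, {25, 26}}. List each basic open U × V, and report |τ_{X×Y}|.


Basis B = {∅ × ∅, {p14} × {25}, {p14} × {26}, {p15} × {25}, {p15} × {26}, {p13, p14} × {25}, {p13, p14} × {26}, {p14} × {25, 26}, {p14, p15} × {25}, {p14, p15} × {26}, {p15} × {25, 26}, {p13, p14, p15} × {25}, {p13, p14, p15} × {26}, {p13, p14} × {25, 26}, {p14, p15} × {25, 26}, {p13, p14, p15} × {25, 26}}; |τ_{X×Y}| = 36.

Enumerate products U × V with U ∈ τ_X, V ∈ τ_Y (deduplicated):
  ∅ × ∅ = {} (∅)
  {p14} × {25} = {(p14,25)}
  {p14} × {26} = {(p14,26)}
  {p15} × {25} = {(p15,25)}
  {p15} × {26} = {(p15,26)}
  {p13, p14} × {25} = {(p13,25), (p14,25)}
  {p13, p14} × {26} = {(p13,26), (p14,26)}
  {p14} × {25, 26} = {(p14,25), (p14,26)}
  {p14, p15} × {25} = {(p14,25), (p15,25)}
  {p14, p15} × {26} = {(p14,26), (p15,26)}
  {p15} × {25, 26} = {(p15,25), (p15,26)}
  {p13, p14, p15} × {25} = {(p13,25), (p14,25), (p15,25)}
  {p13, p14, p15} × {26} = {(p13,26), (p14,26), (p15,26)}
  {p13, p14} × {25, 26} = {(p13,25), (p13,26), (p14,25), (p14,26)}
  {p14, p15} × {25, 26} = {(p14,25), (p14,26), (p15,25), (p15,26)}
  {p13, p14, p15} × {25, 26} = {(p13,25), (p13,26), (p14,25), (p14,26), (p15,25), (p15,26)}
These 16 distinct sets form the basis B.
Close under arbitrary unions to get τ_{X×Y}; counting gives |τ_{X×Y}| = 36.


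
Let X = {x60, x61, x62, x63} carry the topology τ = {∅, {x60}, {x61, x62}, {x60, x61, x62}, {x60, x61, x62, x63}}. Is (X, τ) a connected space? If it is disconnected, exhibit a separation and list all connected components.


(X, τ) is connected.

Find clopen sets (U ∈ τ with X ∖ U ∈ τ):
  U = ∅, X ∖ U = {x60, x61, x62, x63} — both open, so U is clopen.
  U = {x60, x61, x62, x63}, X ∖ U = ∅ — both open, so U is clopen.
Only trivial clopens (∅ and X) exist, so (X, τ) is connected.
Compute connected components by grouping points that agree on all clopens:
  component: {x60, x61, x62, x63}


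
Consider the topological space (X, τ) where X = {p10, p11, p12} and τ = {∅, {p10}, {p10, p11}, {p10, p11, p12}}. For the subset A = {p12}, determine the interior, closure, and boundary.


int(A) = ∅, cl(A) = {p12}, ∂A = {p12}.

Closed sets in (X, τ) are complements of opens:
  closed(X, τ) = {∅, {p12}, {p11, p12}, {p10, p11, p12}}.
int(A) = ⋃ {U ∈ τ : U ⊆ A}. Opens contained in A: ∅.
Taking the union of these: int(A) = ∅.
cl(A) = ⋂ {C closed : A ⊆ C}. Closed sets containing A: {p12}, {p11, p12}, {p10, p11, p12}.
Intersecting these: cl(A) = {p12}.
∂A = cl(A) ∖ int(A) = {p12} ∖ ∅ = {p12}.
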